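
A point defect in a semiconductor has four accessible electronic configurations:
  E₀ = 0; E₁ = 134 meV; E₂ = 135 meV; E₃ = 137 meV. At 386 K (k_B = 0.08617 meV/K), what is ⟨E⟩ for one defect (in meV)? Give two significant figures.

k_BT = 0.08617 × 386 K = 33.26 meV.
Eᵢ/kT = 0, 4.029, 4.059, 4.119.
Z = Σ e^(−Eᵢ/kT) = e^(−0) + e^(−4.029) + e^(−4.059) + e^(−4.119) = 1.000 + 0.01779 + 0.01727 + 0.01626 = 1.051.
⟨E⟩ = Σ Eᵢ e^(−Eᵢ/kT) / Z = (0·1.000 + 134·0.01779 + 135·0.01727 + 137·0.01626) / 1.051 = 6.6 meV.

6.6 meV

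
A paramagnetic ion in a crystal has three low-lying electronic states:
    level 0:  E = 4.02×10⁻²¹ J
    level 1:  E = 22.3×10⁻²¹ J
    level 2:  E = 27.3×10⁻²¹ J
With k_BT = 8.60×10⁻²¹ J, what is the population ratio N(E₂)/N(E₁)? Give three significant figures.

n₂/n₁ = exp[−(E₂−E₁)/kT] = exp(−(5.0 ×10⁻²¹ J)/(8.60 ×10⁻²¹ J)) = exp(-0.58140) = 0.559.

0.559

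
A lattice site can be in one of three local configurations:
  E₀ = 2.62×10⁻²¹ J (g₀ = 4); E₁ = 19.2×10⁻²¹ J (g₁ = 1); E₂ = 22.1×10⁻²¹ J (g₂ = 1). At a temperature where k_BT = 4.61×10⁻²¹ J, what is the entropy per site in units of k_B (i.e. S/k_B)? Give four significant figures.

Eᵢ/kT = 0.568330, 4.16486, 4.79393.
Z = Σ gᵢe^(−Eᵢ/kT) = 4·e^(−0.568330) + 1·e^(−4.16486) + 1·e^(−4.79393) = 2.26588 + 0.0155319 + 0.00827985 = 2.28969.
⟨E⟩ = Σ EᵢPᵢ = 2.80291 ×10⁻²¹ J.
S/k_B = ln Z + ⟨E⟩/kT = ln(2.28969) + 2.80291/4.61 = 0.828416 + 0.608007 = 1.436.

1.436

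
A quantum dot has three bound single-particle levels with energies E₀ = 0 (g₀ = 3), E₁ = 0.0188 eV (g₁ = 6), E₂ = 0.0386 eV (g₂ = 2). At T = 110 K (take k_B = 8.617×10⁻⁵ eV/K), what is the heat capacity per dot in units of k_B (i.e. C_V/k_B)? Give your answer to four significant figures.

0.7761

k_BT = 8.617×10⁻⁵ × 110 K = 0.00947870 eV.
Eᵢ/kT = 0, 1.98339, 4.07229.
Z = Σ gᵢe^(−Eᵢ/kT) = 3·e^(−0) + 6·e^(−1.98339) + 2·e^(−4.07229) = 3.00000 + 0.825612 + 0.0340767 = 3.85969.
⟨E⟩ = 0.00436223 eV, ⟨E²⟩ = 0.0000887577 eV².
C_V/k_B = (⟨E²⟩ − ⟨E⟩²)/(kT)² = (0.0000887577 − 0.0000190291)/0.0000898458 = 0.7761.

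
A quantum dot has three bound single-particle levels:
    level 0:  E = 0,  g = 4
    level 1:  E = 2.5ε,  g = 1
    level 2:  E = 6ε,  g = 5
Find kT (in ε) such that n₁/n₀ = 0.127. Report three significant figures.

3.69 ε

n₁/n₀ = (g₁/g₀) exp[−(E₁−E₀)/kT] = 0.127.
⇒ (E₁−E₀)/kT = ln((1/4)/0.127) = ln(1.9685) = 0.67727.
kT = 2.5ε / 0.67727 = 3.69 ε.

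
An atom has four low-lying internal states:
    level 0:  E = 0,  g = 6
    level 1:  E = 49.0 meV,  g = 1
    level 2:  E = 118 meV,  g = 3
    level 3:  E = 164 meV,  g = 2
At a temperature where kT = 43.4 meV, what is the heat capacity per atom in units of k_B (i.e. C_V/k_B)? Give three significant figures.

Eᵢ/kT = 0, 1.1290, 2.7189, 3.7788.
Z = Σ gᵢe^(−Eᵢ/kT) = 6·e^(−0) + 1·e^(−1.1290) + 3·e^(−2.7189) + 2·e^(−3.7788) = 6.0000 + 0.32336 + 0.19784 + 0.045700 = 6.5669.
⟨E⟩ = 7.1091 meV, ⟨E²⟩ = 724.89 meV².
C_V/k_B = (⟨E²⟩ − ⟨E⟩²)/(kT)² = (724.89 − 50.539)/1883.6 = 0.358.

0.358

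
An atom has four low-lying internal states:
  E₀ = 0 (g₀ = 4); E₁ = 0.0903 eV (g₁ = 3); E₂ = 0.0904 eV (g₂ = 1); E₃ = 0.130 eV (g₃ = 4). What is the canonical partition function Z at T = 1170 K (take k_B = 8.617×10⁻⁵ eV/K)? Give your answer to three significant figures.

Z = 6.73

k_BT = 8.617×10⁻⁵ × 1170 K = 0.10082 eV.
Eᵢ/kT = 0, 0.89566, 0.89665, 1.2894.
Z = Σ gᵢe^(−Eᵢ/kT) = 4·e^(−0) + 3·e^(−0.89566) + 1·e^(−0.89665) + 4·e^(−1.2894) = 4.0000 + 1.2250 + 0.40793 + 1.1017 = 6.7346.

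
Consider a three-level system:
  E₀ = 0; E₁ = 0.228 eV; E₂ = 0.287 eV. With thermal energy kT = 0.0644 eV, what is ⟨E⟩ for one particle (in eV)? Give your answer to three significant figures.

0.00955 eV

Eᵢ/kT = 0, 3.5404, 4.4565.
Z = Σ e^(−Eᵢ/kT) = e^(−0) + e^(−3.5404) + e^(−4.4565) = 1.0000 + 0.029002 + 0.011603 = 1.0406.
⟨E⟩ = Σ Eᵢ e^(−Eᵢ/kT) / Z = (0·1.0000 + 0.228·0.029002 + 0.287·0.011603) / 1.0406 = 0.00955 eV.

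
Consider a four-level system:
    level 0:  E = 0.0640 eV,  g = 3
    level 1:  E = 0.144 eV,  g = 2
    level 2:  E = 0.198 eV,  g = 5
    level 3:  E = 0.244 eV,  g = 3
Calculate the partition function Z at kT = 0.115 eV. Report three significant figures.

Z = 3.54

Eᵢ/kT = 0.55652, 1.2522, 1.7217, 2.1217.
Z = Σ gᵢe^(−Eᵢ/kT) = 3·e^(−0.55652) + 2·e^(−1.2522) + 5·e^(−1.7217) + 3·e^(−2.1217) = 1.7196 + 0.57175 + 0.89381 + 0.35948 = 3.5446.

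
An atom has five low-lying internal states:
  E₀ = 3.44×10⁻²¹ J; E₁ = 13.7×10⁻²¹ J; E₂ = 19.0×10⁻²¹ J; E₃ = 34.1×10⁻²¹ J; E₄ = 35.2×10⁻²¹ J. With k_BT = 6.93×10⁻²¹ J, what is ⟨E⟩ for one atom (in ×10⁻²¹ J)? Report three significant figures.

6.89 ×10⁻²¹ J

Eᵢ/kT = 0.49639, 1.9769, 2.7417, 4.9206, 5.0794.
Z = Σ e^(−Eᵢ/kT) = e^(−0.49639) + e^(−1.9769) + e^(−2.7417) + e^(−4.9206) + e^(−5.0794) = 0.60872 + 0.13850 + 0.064461 + 0.0072948 + 0.0062236 = 0.82520.
⟨E⟩ = Σ Eᵢ e^(−Eᵢ/kT) / Z = (3.44·0.60872 + 13.7·0.13850 + 19.0·0.064461 + 34.1·0.0072948 + 35.2·0.0062236) / 0.82520 = 6.89 ×10⁻²¹ J.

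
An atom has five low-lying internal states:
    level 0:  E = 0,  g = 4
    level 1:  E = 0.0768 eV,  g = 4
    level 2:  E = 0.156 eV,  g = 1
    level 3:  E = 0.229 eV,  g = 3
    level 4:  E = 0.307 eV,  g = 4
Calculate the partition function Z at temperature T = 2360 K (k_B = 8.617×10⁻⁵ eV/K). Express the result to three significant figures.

Z = 9.06

k_BT = 8.617×10⁻⁵ × 2360 K = 0.20336 eV.
Eᵢ/kT = 0, 0.37766, 0.76711, 1.1261, 1.5096.
Z = Σ gᵢe^(−Eᵢ/kT) = 4·e^(−0) + 4·e^(−0.37766) + 1·e^(−0.76711) + 3·e^(−1.1261) + 4·e^(−1.5096) = 4.0000 + 2.7419 + 0.46435 + 0.97289 + 0.88399 = 9.0631.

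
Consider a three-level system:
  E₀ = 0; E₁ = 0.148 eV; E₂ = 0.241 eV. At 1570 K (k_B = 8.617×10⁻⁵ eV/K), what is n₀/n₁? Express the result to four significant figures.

2.986

k_BT = 8.617×10⁻⁵ × 1570 K = 0.135287 eV.
n₀/n₁ = exp[−(E₀−E₁)/kT] = exp(−(-0.148 eV)/(0.135287 eV)) = exp(1.09397) = 2.986.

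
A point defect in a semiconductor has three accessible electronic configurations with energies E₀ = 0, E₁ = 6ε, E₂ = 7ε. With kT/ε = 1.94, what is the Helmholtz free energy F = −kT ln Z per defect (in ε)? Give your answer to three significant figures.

-0.136 ε

Eᵢ/kT = 0, 3.0928, 3.6082.
Z = Σ e^(−Eᵢ/kT) = e^(−0) + e^(−3.0928) + e^(−3.6082) = 1.0000 + 0.045375 + 0.027101 = 1.0725.
F = −kT ln Z = −1.94 × ln(1.0725) = −1.94 × 0.069992 = -0.136 ε.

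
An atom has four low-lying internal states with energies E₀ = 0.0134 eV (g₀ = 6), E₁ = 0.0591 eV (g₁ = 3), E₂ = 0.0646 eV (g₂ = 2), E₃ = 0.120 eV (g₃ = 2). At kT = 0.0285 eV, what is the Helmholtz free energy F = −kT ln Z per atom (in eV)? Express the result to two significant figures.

Eᵢ/kT = 0.4702, 2.074, 2.267, 4.211.
Z = Σ gᵢe^(−Eᵢ/kT) = 6·e^(−0.4702) + 3·e^(−2.074) + 2·e^(−2.267) + 2·e^(−4.211) = 3.749 + 0.3770 + 0.2072 + 0.02966 = 4.363.
F = −kT ln Z = −0.0285 × ln(4.363) = −0.0285 × 1.473 = -0.042 eV.

-0.042 eV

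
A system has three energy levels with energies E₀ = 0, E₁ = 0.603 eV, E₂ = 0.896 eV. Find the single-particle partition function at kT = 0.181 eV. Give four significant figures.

Z = 1.043

Eᵢ/kT = 0, 3.33149, 4.95028.
Z = Σ e^(−Eᵢ/kT) = e^(−0) + e^(−3.33149) + e^(−4.95028) = 1.00000 + 0.0357398 + 0.00708143 = 1.04282.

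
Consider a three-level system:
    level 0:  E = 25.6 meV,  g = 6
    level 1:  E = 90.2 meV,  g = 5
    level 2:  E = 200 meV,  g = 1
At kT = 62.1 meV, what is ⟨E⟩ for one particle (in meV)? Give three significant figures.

Eᵢ/kT = 0.41224, 1.4525, 3.2206.
Z = Σ gᵢe^(−Eᵢ/kT) = 6·e^(−0.41224) + 5·e^(−1.4525) + 1·e^(−3.2206) = 3.9730 + 1.1699 + 0.039931 = 5.1828.
⟨E⟩ = Σ Eᵢ gᵢe^(−Eᵢ/kT) / Z = (25.6·3.9730 + 90.2·1.1699 + 200·0.039931) / 5.1828 = 41.5 meV.

41.5 meV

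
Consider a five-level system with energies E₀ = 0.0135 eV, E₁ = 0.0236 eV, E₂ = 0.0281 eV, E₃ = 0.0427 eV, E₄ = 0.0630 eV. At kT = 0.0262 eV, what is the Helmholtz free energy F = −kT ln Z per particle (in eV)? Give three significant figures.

-0.0128 eV

Eᵢ/kT = 0.51527, 0.90076, 1.0725, 1.6298, 2.4046.
Z = Σ e^(−Eᵢ/kT) = e^(−0.51527) + e^(−0.90076) + e^(−1.0725) + e^(−1.6298) + e^(−2.4046) = 0.59734 + 0.40626 + 0.34215 + 0.19597 + 0.090302 = 1.6320.
F = −kT ln Z = −0.0262 × ln(1.6320) = −0.0262 × 0.48981 = -0.0128 eV.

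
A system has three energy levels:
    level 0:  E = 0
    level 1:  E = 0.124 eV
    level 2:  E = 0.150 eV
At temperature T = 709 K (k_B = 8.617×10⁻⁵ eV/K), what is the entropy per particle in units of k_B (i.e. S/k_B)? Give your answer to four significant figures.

0.5888

k_BT = 8.617×10⁻⁵ × 709 K = 0.0610945 eV.
Eᵢ/kT = 0, 2.02964, 2.45521.
Z = Σ e^(−Eᵢ/kT) = e^(−0) + e^(−2.02964) + e^(−2.45521) = 1.00000 + 0.131383 + 0.0858452 = 1.21723.
⟨E⟩ = Σ EᵢPᵢ = 0.0239628 eV.
S/k_B = ln Z + ⟨E⟩/kT = ln(1.21723) + 0.0239628/0.0610945 = 0.196578 + 0.392225 = 0.5888.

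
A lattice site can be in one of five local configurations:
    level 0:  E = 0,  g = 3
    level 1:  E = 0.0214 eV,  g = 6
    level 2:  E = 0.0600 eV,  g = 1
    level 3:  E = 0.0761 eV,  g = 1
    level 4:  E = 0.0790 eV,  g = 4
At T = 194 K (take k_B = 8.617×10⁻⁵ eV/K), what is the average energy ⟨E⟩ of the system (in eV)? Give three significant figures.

k_BT = 8.617×10⁻⁵ × 194 K = 0.016717 eV.
Eᵢ/kT = 0, 1.2801, 3.5892, 4.5523, 4.7257.
Z = Σ gᵢe^(−Eᵢ/kT) = 3·e^(−0) + 6·e^(−1.2801) + 1·e^(−3.5892) + 1·e^(−4.5523) + 4·e^(−4.7257) = 3.0000 + 1.6681 + 0.027620 + 0.010543 + 0.035458 = 4.7417.
⟨E⟩ = Σ Eᵢ gᵢe^(−Eᵢ/kT) / Z = (0·3.0000 + 0.0214·1.6681 + 0.0600·0.027620 + 0.0761·0.010543 + 0.0790·0.035458) / 4.7417 = 0.00864 eV.

0.00864 eV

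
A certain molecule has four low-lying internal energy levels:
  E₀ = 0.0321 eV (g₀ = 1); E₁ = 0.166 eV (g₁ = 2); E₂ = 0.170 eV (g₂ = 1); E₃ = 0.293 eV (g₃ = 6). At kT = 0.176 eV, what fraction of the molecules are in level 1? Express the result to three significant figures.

Eᵢ/kT = 0.18239, 0.94318, 0.96591, 1.6648.
Z = Σ gᵢe^(−Eᵢ/kT) = 1·e^(−0.18239) + 2·e^(−0.94318) + 1·e^(−0.96591) + 6·e^(−1.6648) = 0.83328 + 0.77878 + 0.38064 + 1.1354 = 3.1281.
P₁ = g₁ e^(−E₁/kT) / Z = 0.77878/3.1281 = 0.249.

0.249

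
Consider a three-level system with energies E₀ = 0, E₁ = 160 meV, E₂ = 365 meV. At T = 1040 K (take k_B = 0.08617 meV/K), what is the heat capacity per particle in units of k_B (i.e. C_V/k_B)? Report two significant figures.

k_BT = 0.08617 × 1040 K = 89.62 meV.
Eᵢ/kT = 0, 1.785, 4.073.
Z = Σ e^(−Eᵢ/kT) = e^(−0) + e^(−1.785) + e^(−4.073) = 1.000 + 0.1678 + 0.01703 = 1.185.
⟨E⟩ = 27.90 meV, ⟨E²⟩ = 5540 meV².
C_V/k_B = (⟨E²⟩ − ⟨E⟩²)/(kT)² = (5540 − 778.4)/8032 = 0.59.

0.59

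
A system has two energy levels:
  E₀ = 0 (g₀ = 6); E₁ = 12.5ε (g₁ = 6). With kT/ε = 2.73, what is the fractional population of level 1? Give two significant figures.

0.010

Eᵢ/kT = 0, 4.579.
Z = Σ gᵢe^(−Eᵢ/kT) = 6·e^(−0) + 6·e^(−4.579) = 6.000 + 0.06159 = 6.062.
P₁ = g₁ e^(−E₁/kT) / Z = 0.06159/6.062 = 0.010.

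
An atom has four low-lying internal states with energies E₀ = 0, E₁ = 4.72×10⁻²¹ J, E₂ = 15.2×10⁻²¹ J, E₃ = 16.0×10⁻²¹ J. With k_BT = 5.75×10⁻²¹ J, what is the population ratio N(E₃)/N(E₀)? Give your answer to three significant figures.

0.0619

n₃/n₀ = exp[−(E₃−E₀)/kT] = exp(−(16.0 ×10⁻²¹ J)/(5.75 ×10⁻²¹ J)) = exp(-2.7826) = 0.0619.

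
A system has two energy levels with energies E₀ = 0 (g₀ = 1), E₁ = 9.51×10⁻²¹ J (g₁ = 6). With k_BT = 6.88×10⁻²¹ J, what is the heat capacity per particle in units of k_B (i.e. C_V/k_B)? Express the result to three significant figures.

Eᵢ/kT = 0, 1.3823.
Z = Σ gᵢe^(−Eᵢ/kT) = 1·e^(−0) + 6·e^(−1.3823) = 1.0000 + 1.5060 = 2.5060.
⟨E⟩ = 5.7151, ⟨E²⟩ = 54.351.
C_V/k_B = (⟨E²⟩ − ⟨E⟩²)/(kT)² = (54.351 − 32.662)/47.334 = 0.458.

0.458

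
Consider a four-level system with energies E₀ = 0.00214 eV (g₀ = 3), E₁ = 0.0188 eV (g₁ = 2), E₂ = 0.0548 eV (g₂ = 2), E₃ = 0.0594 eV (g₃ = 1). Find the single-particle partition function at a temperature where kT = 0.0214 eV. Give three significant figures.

Z = 3.76

Eᵢ/kT = 0.10000, 0.87850, 2.5607, 2.7757.
Z = Σ gᵢe^(−Eᵢ/kT) = 3·e^(−0.10000) + 2·e^(−0.87850) + 2·e^(−2.5607) + 1·e^(−2.7757) = 2.7145 + 0.83081 + 0.15450 + 0.062306 = 3.7621.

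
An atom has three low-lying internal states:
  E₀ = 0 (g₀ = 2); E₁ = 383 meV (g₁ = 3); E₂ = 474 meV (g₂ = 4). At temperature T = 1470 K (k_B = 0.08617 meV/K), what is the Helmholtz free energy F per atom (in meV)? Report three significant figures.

-102 meV

k_BT = 0.08617 × 1470 K = 126.67 meV.
Eᵢ/kT = 0, 3.0236, 3.7420.
Z = Σ gᵢe^(−Eᵢ/kT) = 2·e^(−0) + 3·e^(−3.0236) + 4·e^(−3.7420) = 2.0000 + 0.14588 + 0.094827 = 2.2407.
F = −kT ln Z = −126.67 × ln(2.2407) = −126.67 × 0.80679 = -102 meV.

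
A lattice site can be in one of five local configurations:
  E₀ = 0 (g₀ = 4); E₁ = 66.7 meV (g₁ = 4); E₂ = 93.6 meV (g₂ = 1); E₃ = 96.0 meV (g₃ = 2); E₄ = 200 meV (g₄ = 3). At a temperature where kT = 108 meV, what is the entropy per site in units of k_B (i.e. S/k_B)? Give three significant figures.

Eᵢ/kT = 0, 0.61759, 0.86667, 0.88889, 1.8519.
Z = Σ gᵢe^(−Eᵢ/kT) = 4·e^(−0) + 4·e^(−0.61759) + 1·e^(−0.86667) + 2·e^(−0.88889) + 3·e^(−1.8519) = 4.0000 + 2.1570 + 0.42035 + 0.82222 + 0.47082 = 7.8704.
⟨E⟩ = Σ EᵢPᵢ = 45.273 meV.
S/k_B = ln Z + ⟨E⟩/kT = ln(7.8704) + 45.273/108 = 2.0631 + 0.41919 = 2.48.

2.48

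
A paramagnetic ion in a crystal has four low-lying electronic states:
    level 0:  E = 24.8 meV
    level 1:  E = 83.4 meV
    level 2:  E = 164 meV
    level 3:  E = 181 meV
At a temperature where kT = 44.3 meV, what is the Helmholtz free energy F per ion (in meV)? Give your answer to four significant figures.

11.87 meV

Eᵢ/kT = 0.559819, 1.88262, 3.70203, 4.08578.
Z = Σ e^(−Eᵢ/kT) = e^(−0.559819) + e^(−1.88262) + e^(−3.70203) + e^(−4.08578) = 0.571312 + 0.152191 + 0.0246734 + 0.0168100 = 0.764986.
F = −kT ln Z = −44.3 × ln(0.764986) = −44.3 × -0.267898 = 11.87 meV.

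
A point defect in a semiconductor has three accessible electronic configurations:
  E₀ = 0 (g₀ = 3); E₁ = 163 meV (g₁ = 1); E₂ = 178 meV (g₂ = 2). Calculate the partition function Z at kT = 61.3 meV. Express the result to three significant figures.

Eᵢ/kT = 0, 2.6591, 2.9038.
Z = Σ gᵢe^(−Eᵢ/kT) = 3·e^(−0) + 1·e^(−2.6591) + 2·e^(−2.9038) = 3.0000 + 0.070011 + 0.10963 = 3.1796.

Z = 3.18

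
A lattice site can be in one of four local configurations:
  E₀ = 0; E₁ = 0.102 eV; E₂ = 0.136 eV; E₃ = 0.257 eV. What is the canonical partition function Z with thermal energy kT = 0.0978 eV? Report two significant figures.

Eᵢ/kT = 0, 1.043, 1.391, 2.628.
Z = Σ e^(−Eᵢ/kT) = e^(−0) + e^(−1.043) + e^(−1.391) + e^(−2.628) = 1.000 + 0.3524 + 0.2488 + 0.07222 = 1.673.

Z = 1.7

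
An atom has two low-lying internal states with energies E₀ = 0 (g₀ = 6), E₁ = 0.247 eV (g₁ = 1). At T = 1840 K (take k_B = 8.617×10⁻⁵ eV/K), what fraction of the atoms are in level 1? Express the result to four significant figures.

0.03391

k_BT = 8.617×10⁻⁵ × 1840 K = 0.158553 eV.
Eᵢ/kT = 0, 1.55784.
Z = Σ gᵢe^(−Eᵢ/kT) = 6·e^(−0) + 1·e^(−1.55784) = 6.00000 + 0.210590 = 6.21059.
P₁ = g₁ e^(−E₁/kT) / Z = 0.210590/6.21059 = 0.03391.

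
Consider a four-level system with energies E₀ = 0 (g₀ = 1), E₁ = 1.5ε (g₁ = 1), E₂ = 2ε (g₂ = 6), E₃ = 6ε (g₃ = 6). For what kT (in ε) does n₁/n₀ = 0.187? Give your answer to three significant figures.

0.895 ε

n₁/n₀ = (g₁/g₀) exp[−(E₁−E₀)/kT] = 0.187.
⇒ (E₁−E₀)/kT = ln((1/1)/0.187) = ln(5.3476) = 1.6766.
kT = 1.5ε / 1.6766 = 0.895 ε.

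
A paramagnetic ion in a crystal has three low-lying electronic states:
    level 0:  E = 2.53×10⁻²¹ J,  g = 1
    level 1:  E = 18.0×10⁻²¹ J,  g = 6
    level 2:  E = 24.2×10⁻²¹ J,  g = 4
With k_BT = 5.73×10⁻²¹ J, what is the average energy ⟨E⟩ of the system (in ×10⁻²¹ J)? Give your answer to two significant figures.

8.0 ×10⁻²¹ J

Eᵢ/kT = 0.4415, 3.141, 4.223.
Z = Σ gᵢe^(−Eᵢ/kT) = 1·e^(−0.4415) + 6·e^(−3.141) + 4·e^(−4.223) = 0.6431 + 0.2594 + 0.05862 = 0.9611.
⟨E⟩ = Σ Eᵢ gᵢe^(−Eᵢ/kT) / Z = (2.53·0.6431 + 18.0·0.2594 + 24.2·0.05862) / 0.9611 = 8.0 ×10⁻²¹ J.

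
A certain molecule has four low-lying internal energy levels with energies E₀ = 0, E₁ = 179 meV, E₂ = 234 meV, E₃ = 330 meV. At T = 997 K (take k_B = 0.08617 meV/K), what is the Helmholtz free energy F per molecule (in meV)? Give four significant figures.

k_BT = 0.08617 × 997 K = 85.9115 meV.
Eᵢ/kT = 0, 2.08354, 2.72373, 3.84116.
Z = Σ e^(−Eᵢ/kT) = e^(−0) + e^(−2.08354) + e^(−2.72373) + e^(−3.84116) = 1.00000 + 0.124489 + 0.0656295 + 0.0214687 = 1.21159.
F = −kT ln Z = −85.9115 × ln(1.21159) = −85.9115 × 0.191934 = -16.49 meV.

-16.49 meV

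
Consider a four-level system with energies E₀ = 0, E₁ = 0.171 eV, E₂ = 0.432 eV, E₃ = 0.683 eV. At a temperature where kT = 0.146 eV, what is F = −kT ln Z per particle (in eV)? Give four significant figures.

Eᵢ/kT = 0, 1.17123, 2.95890, 4.67808.
Z = Σ e^(−Eᵢ/kT) = e^(−0) + e^(−1.17123) + e^(−2.95890) + e^(−4.67808) = 1.00000 + 0.309985 + 0.0518759 + 0.00929685 = 1.37116.
F = −kT ln Z = −0.146 × ln(1.37116) = −0.146 × 0.315657 = -0.04609 eV.

-0.04609 eV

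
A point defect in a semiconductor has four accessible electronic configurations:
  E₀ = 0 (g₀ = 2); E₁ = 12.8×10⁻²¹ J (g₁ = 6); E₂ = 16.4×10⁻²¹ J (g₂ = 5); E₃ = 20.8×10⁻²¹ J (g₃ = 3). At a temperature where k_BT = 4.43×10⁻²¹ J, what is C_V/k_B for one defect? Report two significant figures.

Eᵢ/kT = 0, 2.889, 3.702, 4.695.
Z = Σ gᵢe^(−Eᵢ/kT) = 2·e^(−0) + 6·e^(−2.889) + 5·e^(−3.702) + 3·e^(−4.695) = 2.000 + 0.3338 + 0.1234 + 0.02742 = 2.485.
⟨E⟩ = 2.763, ⟨E²⟩ = 40.14.
C_V/k_B = (⟨E²⟩ − ⟨E⟩²)/(kT)² = (40.14 − 7.634)/19.62 = 1.7.

1.7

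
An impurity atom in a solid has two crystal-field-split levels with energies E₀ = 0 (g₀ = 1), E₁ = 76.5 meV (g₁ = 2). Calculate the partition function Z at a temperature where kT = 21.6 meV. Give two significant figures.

Eᵢ/kT = 0, 3.542.
Z = Σ gᵢe^(−Eᵢ/kT) = 1·e^(−0) + 2·e^(−3.542) = 1.000 + 0.05791 = 1.058.

Z = 1.1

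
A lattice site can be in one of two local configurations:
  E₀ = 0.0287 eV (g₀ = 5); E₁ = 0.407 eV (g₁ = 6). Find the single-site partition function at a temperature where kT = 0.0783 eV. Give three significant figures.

Eᵢ/kT = 0.36654, 5.1980.
Z = Σ gᵢe^(−Eᵢ/kT) = 5·e^(−0.36654) + 6·e^(−5.1980) = 3.4656 + 0.033166 = 3.4988.

Z = 3.50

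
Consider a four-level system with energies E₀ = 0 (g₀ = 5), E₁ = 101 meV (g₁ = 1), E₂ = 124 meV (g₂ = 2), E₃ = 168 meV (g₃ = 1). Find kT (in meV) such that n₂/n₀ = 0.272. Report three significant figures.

322 meV

n₂/n₀ = (g₂/g₀) exp[−(E₂−E₀)/kT] = 0.272.
⇒ (E₂−E₀)/kT = ln((2/5)/0.272) = ln(1.4706) = 0.38567.
kT = 124 meV / 0.38567 = 322 meV.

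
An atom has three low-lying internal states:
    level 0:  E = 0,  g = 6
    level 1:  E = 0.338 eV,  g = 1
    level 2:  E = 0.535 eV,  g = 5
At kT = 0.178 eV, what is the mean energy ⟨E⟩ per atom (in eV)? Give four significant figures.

0.02861 eV

Eᵢ/kT = 0, 1.89888, 3.00562.
Z = Σ gᵢe^(−Eᵢ/kT) = 6·e^(−0) + 1·e^(−1.89888) + 5·e^(−3.00562) = 6.00000 + 0.149736 + 0.247540 = 6.39728.
⟨E⟩ = Σ Eᵢ gᵢe^(−Eᵢ/kT) / Z = (0·6.00000 + 0.338·0.149736 + 0.535·0.247540) / 6.39728 = 0.02861 eV.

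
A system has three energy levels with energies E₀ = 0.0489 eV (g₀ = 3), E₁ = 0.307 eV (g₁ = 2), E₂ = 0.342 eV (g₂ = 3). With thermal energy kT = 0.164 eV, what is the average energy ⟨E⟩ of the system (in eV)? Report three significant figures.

0.114 eV

Eᵢ/kT = 0.29817, 1.8720, 2.0854.
Z = Σ gᵢe^(−Eᵢ/kT) = 3·e^(−0.29817) + 2·e^(−1.8720) + 3·e^(−2.0854) = 2.2265 + 0.30763 + 0.37277 = 2.9069.
⟨E⟩ = Σ Eᵢ gᵢe^(−Eᵢ/kT) / Z = (0.0489·2.2265 + 0.307·0.30763 + 0.342·0.37277) / 2.9069 = 0.114 eV.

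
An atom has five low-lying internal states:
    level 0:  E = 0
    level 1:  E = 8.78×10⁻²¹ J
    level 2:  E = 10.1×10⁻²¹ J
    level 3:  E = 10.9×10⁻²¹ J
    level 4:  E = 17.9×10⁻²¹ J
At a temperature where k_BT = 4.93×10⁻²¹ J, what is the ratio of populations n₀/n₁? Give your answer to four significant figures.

5.935

n₀/n₁ = exp[−(E₀−E₁)/kT] = exp(−(-8.78 ×10⁻²¹ J)/(4.93 ×10⁻²¹ J)) = exp(1.78093) = 5.935.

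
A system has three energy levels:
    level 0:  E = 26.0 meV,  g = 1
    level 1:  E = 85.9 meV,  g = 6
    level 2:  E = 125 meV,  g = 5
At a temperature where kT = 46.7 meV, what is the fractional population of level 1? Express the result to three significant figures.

0.510

Eᵢ/kT = 0.55675, 1.8394, 2.6767.
Z = Σ gᵢe^(−Eᵢ/kT) = 1·e^(−0.55675) + 6·e^(−1.8394) + 5·e^(−2.6767) = 0.57307 + 0.95348 + 0.34395 = 1.8705.
P₁ = g₁ e^(−E₁/kT) / Z = 0.95348/1.8705 = 0.510.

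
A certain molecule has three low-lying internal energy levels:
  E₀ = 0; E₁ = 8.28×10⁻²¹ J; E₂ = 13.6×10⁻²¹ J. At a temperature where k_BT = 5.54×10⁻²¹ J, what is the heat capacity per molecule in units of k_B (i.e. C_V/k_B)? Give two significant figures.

0.60

Eᵢ/kT = 0, 1.495, 2.455.
Z = Σ e^(−Eᵢ/kT) = e^(−0) + e^(−1.495) + e^(−2.455) = 1.000 + 0.2242 + 0.08586 = 1.310.
⟨E⟩ = 2.308, ⟨E²⟩ = 23.86.
C_V/k_B = (⟨E²⟩ − ⟨E⟩²)/(kT)² = (23.86 − 5.327)/30.69 = 0.60.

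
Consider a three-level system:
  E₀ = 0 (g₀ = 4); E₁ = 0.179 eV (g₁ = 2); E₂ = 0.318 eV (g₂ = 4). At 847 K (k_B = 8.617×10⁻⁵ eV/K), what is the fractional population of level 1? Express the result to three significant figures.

k_BT = 8.617×10⁻⁵ × 847 K = 0.072986 eV.
Eᵢ/kT = 0, 2.4525, 4.3570.
Z = Σ gᵢe^(−Eᵢ/kT) = 4·e^(−0) + 2·e^(−2.4525) + 4·e^(−4.3570) = 4.0000 + 0.17216 + 0.051267 = 4.2234.
P₁ = g₁ e^(−E₁/kT) / Z = 0.17216/4.2234 = 0.0408.

0.0408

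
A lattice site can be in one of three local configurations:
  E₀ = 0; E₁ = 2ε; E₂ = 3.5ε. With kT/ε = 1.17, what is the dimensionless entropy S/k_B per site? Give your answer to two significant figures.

Eᵢ/kT = 0, 1.709, 2.991.
Z = Σ e^(−Eᵢ/kT) = e^(−0) + e^(−1.709) + e^(−2.991) = 1.000 + 0.1810 + 0.05024 = 1.231.
⟨E⟩ = Σ EᵢPᵢ = 0.4369 ε.
S/k_B = ln Z + ⟨E⟩/kT = ln(1.231) + 0.4369/1.17 = 0.2078 + 0.3734 = 0.58.

0.58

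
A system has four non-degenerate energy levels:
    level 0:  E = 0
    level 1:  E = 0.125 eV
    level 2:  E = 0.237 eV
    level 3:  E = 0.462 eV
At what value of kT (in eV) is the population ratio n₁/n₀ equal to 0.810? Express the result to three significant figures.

n₁/n₀ = exp[−(E₁−E₀)/kT] = 0.810.
⇒ (E₁−E₀)/kT = ln(1/0.810) = ln(1.2346) = 0.21075.
kT = 0.125 eV / 0.21075 = 0.593 eV.

0.593 eV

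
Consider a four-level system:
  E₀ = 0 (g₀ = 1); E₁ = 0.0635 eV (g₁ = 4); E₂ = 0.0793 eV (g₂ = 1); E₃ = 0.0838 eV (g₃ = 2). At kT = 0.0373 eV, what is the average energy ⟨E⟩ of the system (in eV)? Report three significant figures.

Eᵢ/kT = 0, 1.7024, 2.1260, 2.2466.
Z = Σ gᵢe^(−Eᵢ/kT) = 1·e^(−0) + 4·e^(−1.7024) + 1·e^(−2.1260) + 2·e^(−2.2466) = 1.0000 + 0.72898 + 0.11931 + 0.21152 = 2.0598.
⟨E⟩ = Σ Eᵢ gᵢe^(−Eᵢ/kT) / Z = (0·1.0000 + 0.0635·0.72898 + 0.0793·0.11931 + 0.0838·0.21152) / 2.0598 = 0.0357 eV.

0.0357 eV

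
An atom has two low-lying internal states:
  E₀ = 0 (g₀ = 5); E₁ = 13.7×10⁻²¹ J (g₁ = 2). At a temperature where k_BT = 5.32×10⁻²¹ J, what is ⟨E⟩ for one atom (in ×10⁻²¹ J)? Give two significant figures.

Eᵢ/kT = 0, 2.575.
Z = Σ gᵢe^(−Eᵢ/kT) = 5·e^(−0) + 2·e^(−2.575) = 5.000 + 0.1523 = 5.152.
⟨E⟩ = Σ Eᵢ gᵢe^(−Eᵢ/kT) / Z = (0·5.000 + 13.7·0.1523) / 5.152 = 0.40 ×10⁻²¹ J.

0.40 ×10⁻²¹ J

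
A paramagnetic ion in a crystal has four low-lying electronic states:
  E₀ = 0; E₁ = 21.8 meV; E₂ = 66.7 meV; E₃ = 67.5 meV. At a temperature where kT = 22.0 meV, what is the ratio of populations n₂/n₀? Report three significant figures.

n₂/n₀ = exp[−(E₂−E₀)/kT] = exp(−(66.7 meV)/(22.0 meV)) = exp(-3.0318) = 0.0482.

0.0482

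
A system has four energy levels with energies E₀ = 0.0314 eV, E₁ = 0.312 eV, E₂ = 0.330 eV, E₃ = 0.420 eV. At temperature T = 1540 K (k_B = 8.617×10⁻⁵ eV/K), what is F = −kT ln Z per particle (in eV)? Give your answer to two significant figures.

-0.0013 eV

k_BT = 8.617×10⁻⁵ × 1540 K = 0.1327 eV.
Eᵢ/kT = 0.2366, 2.351, 2.487, 3.165.
Z = Σ e^(−Eᵢ/kT) = e^(−0.2366) + e^(−2.351) + e^(−2.487) + e^(−3.165) = 0.7893 + 0.09527 + 0.08316 + 0.04221 = 1.010.
F = −kT ln Z = −0.1327 × ln(1.010) = −0.1327 × 0.009950 = -0.0013 eV.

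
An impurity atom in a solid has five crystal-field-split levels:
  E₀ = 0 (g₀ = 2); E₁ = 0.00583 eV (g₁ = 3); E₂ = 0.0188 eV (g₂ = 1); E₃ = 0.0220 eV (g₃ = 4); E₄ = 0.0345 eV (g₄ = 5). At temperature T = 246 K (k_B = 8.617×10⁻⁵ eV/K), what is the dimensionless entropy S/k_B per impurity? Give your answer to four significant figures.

2.531

k_BT = 8.617×10⁻⁵ × 246 K = 0.0211978 eV.
Eᵢ/kT = 0, 0.275029, 0.886884, 1.03784, 1.62753.
Z = Σ gᵢe^(−Eᵢ/kT) = 2·e^(−0) + 3·e^(−0.275029) + 1·e^(−0.886884) + 4·e^(−1.03784) + 5·e^(−1.62753) = 2.00000 + 2.27865 + 0.411937 + 1.41688 + 0.982071 = 7.08954.
⟨E⟩ = Σ EᵢPᵢ = 0.0121421 eV.
S/k_B = ln Z + ⟨E⟩/kT = ln(7.08954) + 0.0121421/0.0211978 = 1.95862 + 0.572800 = 2.531.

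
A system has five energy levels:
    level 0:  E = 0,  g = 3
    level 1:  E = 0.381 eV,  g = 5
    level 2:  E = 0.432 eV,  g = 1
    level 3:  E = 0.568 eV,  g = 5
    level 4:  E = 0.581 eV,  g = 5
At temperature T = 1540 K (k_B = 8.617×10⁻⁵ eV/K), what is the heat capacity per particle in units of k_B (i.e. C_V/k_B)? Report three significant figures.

1.32

k_BT = 8.617×10⁻⁵ × 1540 K = 0.13270 eV.
Eᵢ/kT = 0, 2.8711, 3.2555, 4.2803, 4.3783.
Z = Σ gᵢe^(−Eᵢ/kT) = 3·e^(−0) + 5·e^(−2.8711) + 1·e^(−3.2555) + 5·e^(−4.2803) + 5·e^(−4.3783) = 3.0000 + 0.28318 + 0.038562 + 0.069193 + 0.062733 = 3.4537.
⟨E⟩ = 0.057996 eV, ⟨E²⟩ = 0.026581 eV².
C_V/k_B = (⟨E²⟩ − ⟨E⟩²)/(kT)² = (0.026581 − 0.0033635)/0.017609 = 1.32.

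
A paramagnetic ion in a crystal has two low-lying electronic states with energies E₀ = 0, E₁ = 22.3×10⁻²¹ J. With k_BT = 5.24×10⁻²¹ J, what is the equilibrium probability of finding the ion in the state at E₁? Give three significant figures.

0.0140

Eᵢ/kT = 0, 4.2557.
Z = Σ e^(−Eᵢ/kT) = e^(−0) + e^(−4.2557) = 1.0000 + 0.014183 = 1.0142.
P₁ = e^(−E₁/kT) / Z = 0.014183/1.0142 = 0.0140.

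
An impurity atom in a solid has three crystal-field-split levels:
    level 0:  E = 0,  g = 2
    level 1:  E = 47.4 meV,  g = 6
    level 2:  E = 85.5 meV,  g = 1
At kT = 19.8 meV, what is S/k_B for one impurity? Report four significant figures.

1.475

Eᵢ/kT = 0, 2.39394, 4.31818.
Z = Σ gᵢe^(−Eᵢ/kT) = 2·e^(−0) + 6·e^(−2.39394) + 1·e^(−4.31818) = 2.00000 + 0.547616 + 0.0133241 = 2.56094.
⟨E⟩ = Σ EᵢPᵢ = 10.5806 meV.
S/k_B = ln Z + ⟨E⟩/kT = ln(2.56094) + 10.5806/19.8 = 0.940374 + 0.534374 = 1.475.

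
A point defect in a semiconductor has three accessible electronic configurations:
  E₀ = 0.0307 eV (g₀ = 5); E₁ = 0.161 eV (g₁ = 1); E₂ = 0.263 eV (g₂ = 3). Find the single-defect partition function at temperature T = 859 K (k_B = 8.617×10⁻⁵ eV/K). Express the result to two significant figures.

k_BT = 8.617×10⁻⁵ × 859 K = 0.07402 eV.
Eᵢ/kT = 0.4148, 2.175, 3.553.
Z = Σ gᵢe^(−Eᵢ/kT) = 5·e^(−0.4148) + 1·e^(−2.175) + 3·e^(−3.553) = 3.302 + 0.1136 + 0.08592 = 3.502.

Z = 3.5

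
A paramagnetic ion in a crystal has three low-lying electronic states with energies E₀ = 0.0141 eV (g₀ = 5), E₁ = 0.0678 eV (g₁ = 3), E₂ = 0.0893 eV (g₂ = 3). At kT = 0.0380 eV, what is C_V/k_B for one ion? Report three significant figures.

0.411

Eᵢ/kT = 0.37105, 1.7842, 2.3500.
Z = Σ gᵢe^(−Eᵢ/kT) = 5·e^(−0.37105) + 3·e^(−1.7842) + 3·e^(−2.3500) = 3.4500 + 0.50379 + 0.28611 = 4.2399.
⟨E⟩ = 0.025555 eV, ⟨E²⟩ = 0.0012461 eV².
C_V/k_B = (⟨E²⟩ − ⟨E⟩²)/(kT)² = (0.0012461 − 0.00065306)/0.0014440 = 0.411.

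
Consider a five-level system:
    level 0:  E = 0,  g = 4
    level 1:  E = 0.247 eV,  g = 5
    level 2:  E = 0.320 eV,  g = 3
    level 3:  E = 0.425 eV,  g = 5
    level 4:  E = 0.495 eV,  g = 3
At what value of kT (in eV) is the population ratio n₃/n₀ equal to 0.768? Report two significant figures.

n₃/n₀ = (g₃/g₀) exp[−(E₃−E₀)/kT] = 0.768.
⇒ (E₃−E₀)/kT = ln((5/4)/0.768) = ln(1.628) = 0.4874.
kT = 0.425 eV / 0.4874 = 0.87 eV.

0.87 eV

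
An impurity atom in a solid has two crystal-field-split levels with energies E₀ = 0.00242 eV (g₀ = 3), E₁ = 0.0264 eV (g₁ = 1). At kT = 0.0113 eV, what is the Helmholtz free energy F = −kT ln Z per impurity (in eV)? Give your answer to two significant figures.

Eᵢ/kT = 0.2142, 2.336.
Z = Σ gᵢe^(−Eᵢ/kT) = 3·e^(−0.2142) + 1·e^(−2.336) = 2.422 + 0.09671 = 2.519.
F = −kT ln Z = −0.0113 × ln(2.519) = −0.0113 × 0.9239 = -0.010 eV.

-0.010 eV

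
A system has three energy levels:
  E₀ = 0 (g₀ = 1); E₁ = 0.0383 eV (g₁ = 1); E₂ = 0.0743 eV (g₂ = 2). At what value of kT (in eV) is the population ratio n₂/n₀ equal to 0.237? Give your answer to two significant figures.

0.035 eV

n₂/n₀ = (g₂/g₀) exp[−(E₂−E₀)/kT] = 0.237.
⇒ (E₂−E₀)/kT = ln((2/1)/0.237) = ln(8.439) = 2.133.
kT = 0.0743 eV / 2.133 = 0.035 eV.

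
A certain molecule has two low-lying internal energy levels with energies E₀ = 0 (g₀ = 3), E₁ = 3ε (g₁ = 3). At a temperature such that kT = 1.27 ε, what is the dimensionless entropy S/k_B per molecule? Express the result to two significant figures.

1.4

Eᵢ/kT = 0, 2.362.
Z = Σ gᵢe^(−Eᵢ/kT) = 3·e^(−0) + 3·e^(−2.362) = 3.000 + 0.2827 = 3.283.
⟨E⟩ = Σ EᵢPᵢ = 0.2583 ε.
S/k_B = ln Z + ⟨E⟩/kT = ln(3.283) + 0.2583/1.27 = 1.189 + 0.2034 = 1.4.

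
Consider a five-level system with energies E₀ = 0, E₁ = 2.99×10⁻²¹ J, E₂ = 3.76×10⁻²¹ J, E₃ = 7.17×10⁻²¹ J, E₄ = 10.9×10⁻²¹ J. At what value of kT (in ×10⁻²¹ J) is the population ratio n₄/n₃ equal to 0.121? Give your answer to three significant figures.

n₄/n₃ = exp[−(E₄−E₃)/kT] = 0.121.
⇒ (E₄−E₃)/kT = ln(1/0.121) = ln(8.2645) = 2.1120.
kT = 3.73 ×10⁻²¹ J / 2.1120 = 1.77 ×10⁻²¹ J.

1.77 ×10⁻²¹ J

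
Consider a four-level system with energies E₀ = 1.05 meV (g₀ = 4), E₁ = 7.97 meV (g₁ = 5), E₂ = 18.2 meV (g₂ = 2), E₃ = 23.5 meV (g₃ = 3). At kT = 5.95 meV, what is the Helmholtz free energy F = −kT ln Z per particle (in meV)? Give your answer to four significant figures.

Eᵢ/kT = 0.176471, 1.33950, 3.05882, 3.94958.
Z = Σ gᵢe^(−Eᵢ/kT) = 4·e^(−0.176471) + 5·e^(−1.33950) + 2·e^(−3.05882) + 3·e^(−3.94958) = 3.35289 + 1.30988 + 0.0938861 + 0.0577884 = 4.81444.
F = −kT ln Z = −5.95 × ln(4.81444) = −5.95 × 1.57162 = -9.351 meV.

-9.351 meV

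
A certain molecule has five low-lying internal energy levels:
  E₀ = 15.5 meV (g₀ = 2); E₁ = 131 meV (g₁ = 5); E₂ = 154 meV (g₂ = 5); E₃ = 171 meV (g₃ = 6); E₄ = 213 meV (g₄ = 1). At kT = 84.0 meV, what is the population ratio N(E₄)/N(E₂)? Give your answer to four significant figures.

n₄/n₂ = (g₄/g₂) exp[−(E₄−E₂)/kT] = (1/5) × exp(−(59 meV)/(84.0 meV)) = (1/5) × exp(-0.702381) = 0.09908.

0.09908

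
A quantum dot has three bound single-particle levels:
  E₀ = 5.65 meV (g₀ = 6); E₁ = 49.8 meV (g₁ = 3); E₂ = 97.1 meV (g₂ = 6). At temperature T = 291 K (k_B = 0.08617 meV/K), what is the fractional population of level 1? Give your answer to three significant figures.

k_BT = 0.08617 × 291 K = 25.075 meV.
Eᵢ/kT = 0.22532, 1.9860, 3.8724.
Z = Σ gᵢe^(−Eᵢ/kT) = 6·e^(−0.22532) + 3·e^(−1.9860) + 6·e^(−3.8724) = 4.7896 + 0.41173 + 0.12485 = 5.3262.
P₁ = g₁ e^(−E₁/kT) / Z = 0.41173/5.3262 = 0.0773.

0.0773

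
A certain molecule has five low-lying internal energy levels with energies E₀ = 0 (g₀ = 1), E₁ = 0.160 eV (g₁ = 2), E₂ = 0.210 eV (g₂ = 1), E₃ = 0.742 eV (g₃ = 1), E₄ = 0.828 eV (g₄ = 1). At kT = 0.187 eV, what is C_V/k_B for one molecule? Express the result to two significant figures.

0.40

Eᵢ/kT = 0, 0.8556, 1.123, 3.968, 4.428.
Z = Σ gᵢe^(−Eᵢ/kT) = 1·e^(−0) + 2·e^(−0.8556) + 1·e^(−1.123) + 1·e^(−3.968) + 1·e^(−4.428) = 1.000 + 0.8501 + 0.3253 + 0.01891 + 0.01194 = 2.206.
⟨E⟩ = 0.1035 eV, ⟨E²⟩ = 0.02480 eV².
C_V/k_B = (⟨E²⟩ − ⟨E⟩²)/(kT)² = (0.02480 − 0.01071)/0.03497 = 0.40.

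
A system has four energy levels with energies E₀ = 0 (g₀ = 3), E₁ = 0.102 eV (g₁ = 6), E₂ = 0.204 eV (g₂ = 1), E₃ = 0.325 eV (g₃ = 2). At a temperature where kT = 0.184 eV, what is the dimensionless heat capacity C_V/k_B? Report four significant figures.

0.1919

Eᵢ/kT = 0, 0.554348, 1.10870, 1.76630.
Z = Σ gᵢe^(−Eᵢ/kT) = 3·e^(−0) + 6·e^(−0.554348) + 1·e^(−1.10870) + 2·e^(−1.76630) = 3.00000 + 3.44668 + 0.329988 + 0.341929 = 7.11860.
⟨E⟩ = 0.0744537 eV, ⟨E²⟩ = 0.0120400 eV².
C_V/k_B = (⟨E²⟩ − ⟨E⟩²)/(kT)² = (0.0120400 − 0.00554335)/0.0338560 = 0.1919.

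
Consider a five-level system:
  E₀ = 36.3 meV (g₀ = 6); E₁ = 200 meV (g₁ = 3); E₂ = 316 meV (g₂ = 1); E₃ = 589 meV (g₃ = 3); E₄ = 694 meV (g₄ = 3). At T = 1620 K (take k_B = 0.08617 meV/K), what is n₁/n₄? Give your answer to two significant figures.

k_BT = 0.08617 × 1620 K = 139.6 meV.
n₁/n₄ = (g₁/g₄) exp[−(E₁−E₄)/kT] = (3/3) × exp(−(-494 meV)/(139.6 meV)) = (3/3) × exp(3.539) = 34.

34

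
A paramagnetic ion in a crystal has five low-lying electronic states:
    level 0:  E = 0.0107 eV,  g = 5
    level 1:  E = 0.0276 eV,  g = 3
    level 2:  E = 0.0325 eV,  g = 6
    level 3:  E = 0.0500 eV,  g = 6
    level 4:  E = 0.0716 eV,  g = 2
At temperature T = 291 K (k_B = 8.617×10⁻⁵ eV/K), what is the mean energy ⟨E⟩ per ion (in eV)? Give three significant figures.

0.0241 eV

k_BT = 8.617×10⁻⁵ × 291 K = 0.025075 eV.
Eᵢ/kT = 0.42672, 1.1007, 1.2961, 1.9940, 2.8554.
Z = Σ gᵢe^(−Eᵢ/kT) = 5·e^(−0.42672) + 3·e^(−1.1007) + 6·e^(−1.2961) + 6·e^(−1.9940) + 2·e^(−2.8554) = 3.2632 + 0.99791 + 1.6416 + 0.81690 + 0.11507 = 6.8347.
⟨E⟩ = Σ Eᵢ gᵢe^(−Eᵢ/kT) / Z = (0.0107·3.2632 + 0.0276·0.99791 + 0.0325·1.6416 + 0.0500·0.81690 + 0.0716·0.11507) / 6.8347 = 0.0241 eV.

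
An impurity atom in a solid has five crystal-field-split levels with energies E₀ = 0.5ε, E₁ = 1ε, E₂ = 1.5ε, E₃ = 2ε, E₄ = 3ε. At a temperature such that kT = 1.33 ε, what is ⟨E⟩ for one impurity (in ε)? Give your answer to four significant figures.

1.138 ε

Eᵢ/kT = 0.375940, 0.751880, 1.12782, 1.50376, 2.25564.
Z = Σ e^(−Eᵢ/kT) = e^(−0.375940) + e^(−0.751880) + e^(−1.12782) + e^(−1.50376) + e^(−2.25564) = 0.686644 + 0.471479 + 0.323738 + 0.222293 + 0.104806 = 1.80896.
⟨E⟩ = Σ Eᵢ e^(−Eᵢ/kT) / Z = (0.5·0.686644 + 1·0.471479 + 1.5·0.323738 + 2·0.222293 + 3·0.104806) / 1.80896 = 1.138 ε.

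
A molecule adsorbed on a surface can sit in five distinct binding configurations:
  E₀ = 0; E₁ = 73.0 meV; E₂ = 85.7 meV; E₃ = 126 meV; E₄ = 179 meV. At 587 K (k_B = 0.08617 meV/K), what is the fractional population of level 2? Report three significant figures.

k_BT = 0.08617 × 587 K = 50.582 meV.
Eᵢ/kT = 0, 1.4432, 1.6943, 2.4910, 3.5388.
Z = Σ e^(−Eᵢ/kT) = e^(−0) + e^(−1.4432) + e^(−1.6943) + e^(−2.4910) + e^(−3.5388) = 1.0000 + 0.23617 + 0.18373 + 0.082827 + 0.029048 = 1.5318.
P₂ = e^(−E₂/kT) / Z = 0.18373/1.5318 = 0.120.

0.120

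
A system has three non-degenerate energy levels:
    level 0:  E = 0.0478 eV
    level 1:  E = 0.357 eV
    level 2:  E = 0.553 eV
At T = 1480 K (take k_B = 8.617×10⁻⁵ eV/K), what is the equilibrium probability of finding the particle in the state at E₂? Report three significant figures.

k_BT = 8.617×10⁻⁵ × 1480 K = 0.12753 eV.
Eᵢ/kT = 0.37481, 2.7993, 4.3362.
Z = Σ e^(−Eᵢ/kT) = e^(−0.37481) + e^(−2.7993) + e^(−4.3362) = 0.68742 + 0.060853 + 0.013086 = 0.76136.
P₂ = e^(−E₂/kT) / Z = 0.013086/0.76136 = 0.0172.

0.0172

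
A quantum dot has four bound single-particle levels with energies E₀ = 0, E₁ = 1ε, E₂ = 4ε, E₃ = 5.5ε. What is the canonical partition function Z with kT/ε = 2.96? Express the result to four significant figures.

Z = 2.128

Eᵢ/kT = 0, 0.337838, 1.35135, 1.85811.
Z = Σ e^(−Eᵢ/kT) = e^(−0) + e^(−0.337838) + e^(−1.35135) + e^(−1.85811) = 1.00000 + 0.713311 + 0.258891 + 0.155967 = 2.12817.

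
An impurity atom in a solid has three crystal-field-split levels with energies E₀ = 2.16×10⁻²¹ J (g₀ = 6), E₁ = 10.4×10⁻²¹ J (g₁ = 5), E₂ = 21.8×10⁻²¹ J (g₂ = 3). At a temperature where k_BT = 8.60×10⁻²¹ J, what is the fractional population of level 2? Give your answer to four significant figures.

Eᵢ/kT = 0.251163, 1.20930, 2.53488.
Z = Σ gᵢe^(−Eᵢ/kT) = 6·e^(−0.251163) + 5·e^(−1.20930) + 3·e^(−2.53488) = 4.66737 + 1.49203 + 0.237814 = 6.39721.
P₂ = g₂ e^(−E₂/kT) / Z = 0.237814/6.39721 = 0.03717.

0.03717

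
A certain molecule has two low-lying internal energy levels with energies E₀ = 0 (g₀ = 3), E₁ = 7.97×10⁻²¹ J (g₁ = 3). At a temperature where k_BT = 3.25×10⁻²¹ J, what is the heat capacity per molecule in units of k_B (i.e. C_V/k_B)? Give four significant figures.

0.4389

Eᵢ/kT = 0, 2.45231.
Z = Σ gᵢe^(−Eᵢ/kT) = 3·e^(−0) + 3·e^(−2.45231) = 3.00000 + 0.258283 = 3.25828.
⟨E⟩ = 0.631780, ⟨E²⟩ = 5.03529.
C_V/k_B = (⟨E²⟩ − ⟨E⟩²)/(kT)² = (5.03529 − 0.399146)/10.5625 = 0.4389.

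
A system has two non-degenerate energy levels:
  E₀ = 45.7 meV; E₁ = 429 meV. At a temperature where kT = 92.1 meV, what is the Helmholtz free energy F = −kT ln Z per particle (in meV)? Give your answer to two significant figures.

Eᵢ/kT = 0.4962, 4.658.
Z = Σ e^(−Eᵢ/kT) = e^(−0.4962) + e^(−4.658) = 0.6088 + 0.009485 = 0.6183.
F = −kT ln Z = −92.1 × ln(0.6183) = −92.1 × -0.4808 = 44 meV.

44 meV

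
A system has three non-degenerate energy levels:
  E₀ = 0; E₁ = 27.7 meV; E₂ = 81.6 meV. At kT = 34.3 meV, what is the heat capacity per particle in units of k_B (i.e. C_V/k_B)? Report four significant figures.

0.3874

Eᵢ/kT = 0, 0.807580, 2.37901.
Z = Σ e^(−Eᵢ/kT) = e^(−0) + e^(−0.807580) + e^(−2.37901) = 1.00000 + 0.445936 + 0.0926422 = 1.53858.
⟨E⟩ = 12.9418 meV, ⟨E²⟩ = 623.319 meV².
C_V/k_B = (⟨E²⟩ − ⟨E⟩²)/(kT)² = (623.319 − 167.490)/1176.49 = 0.3874.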